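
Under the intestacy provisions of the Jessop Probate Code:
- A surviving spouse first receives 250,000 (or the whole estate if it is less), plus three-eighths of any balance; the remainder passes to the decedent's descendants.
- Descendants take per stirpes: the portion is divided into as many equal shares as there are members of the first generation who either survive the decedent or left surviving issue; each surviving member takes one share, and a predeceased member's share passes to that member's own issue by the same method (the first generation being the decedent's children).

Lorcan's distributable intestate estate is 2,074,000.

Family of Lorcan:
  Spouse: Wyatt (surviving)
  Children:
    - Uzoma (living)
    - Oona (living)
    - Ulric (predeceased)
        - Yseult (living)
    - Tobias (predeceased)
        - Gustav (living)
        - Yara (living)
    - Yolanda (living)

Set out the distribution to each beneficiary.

Wyatt: 934,000; Uzoma: 228,000; Oona: 228,000; Yseult: 228,000; Gustav: 114,000; Yara: 114,000; Yolanda: 228,000

Wyatt first takes 250,000, leaving a balance of 1,824,000. Wyatt then takes three-eighths of the balance (684,000), for a total of 934,000. The remaining 1,140,000 passes to the descendants.
The descendants' portion (1,140,000) is divided into 5 shares of 228,000: Uzoma, Oona, and Yolanda each take 228,000; Ulric's 228,000 share passes to Ulric's issue; Tobias's 228,000 share passes to Tobias's issue.
Ulric's share (228,000) passes entirely to Yseult.
Tobias's share (228,000) is divided into 2 shares of 114,000: Gustav and Yara each take 114,000.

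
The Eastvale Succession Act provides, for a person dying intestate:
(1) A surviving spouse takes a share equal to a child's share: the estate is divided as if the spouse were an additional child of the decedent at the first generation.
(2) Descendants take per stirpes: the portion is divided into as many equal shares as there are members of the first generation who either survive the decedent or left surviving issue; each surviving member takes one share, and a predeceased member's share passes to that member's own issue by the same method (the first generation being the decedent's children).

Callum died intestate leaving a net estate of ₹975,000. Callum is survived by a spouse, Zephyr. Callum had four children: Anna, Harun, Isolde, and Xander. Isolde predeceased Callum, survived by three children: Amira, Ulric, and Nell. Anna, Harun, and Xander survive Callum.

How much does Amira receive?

The spouse counts as an additional share at the children's level, so there are 5 primary shares of ₹195,000. Zephyr takes one such share (₹195,000).
The children's combined portion (₹780,000) is divided into 4 shares of ₹195,000: Anna, Harun, and Xander each take ₹195,000; Isolde's ₹195,000 share passes to Isolde's issue.
Isolde's share (₹195,000) is divided into 3 shares of ₹65,000: Amira, Ulric, and Nell each take ₹65,000.

Amira receives ₹65,000.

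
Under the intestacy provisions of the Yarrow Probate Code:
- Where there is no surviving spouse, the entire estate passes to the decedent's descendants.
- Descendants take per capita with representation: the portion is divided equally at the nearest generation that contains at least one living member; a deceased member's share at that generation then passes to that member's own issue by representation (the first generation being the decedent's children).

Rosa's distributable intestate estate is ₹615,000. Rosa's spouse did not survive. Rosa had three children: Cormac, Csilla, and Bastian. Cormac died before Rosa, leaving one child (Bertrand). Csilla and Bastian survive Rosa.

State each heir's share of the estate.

Bertrand: ₹205,000; Csilla: ₹205,000; Bastian: ₹205,000

The entire ₹615,000 passes to the descendants.
That amount (₹615,000) is divided into 3 shares of ₹205,000: Csilla and Bastian each take ₹205,000; Cormac's ₹205,000 share passes to Cormac's issue.
Cormac's share (₹205,000) passes entirely to Bertrand.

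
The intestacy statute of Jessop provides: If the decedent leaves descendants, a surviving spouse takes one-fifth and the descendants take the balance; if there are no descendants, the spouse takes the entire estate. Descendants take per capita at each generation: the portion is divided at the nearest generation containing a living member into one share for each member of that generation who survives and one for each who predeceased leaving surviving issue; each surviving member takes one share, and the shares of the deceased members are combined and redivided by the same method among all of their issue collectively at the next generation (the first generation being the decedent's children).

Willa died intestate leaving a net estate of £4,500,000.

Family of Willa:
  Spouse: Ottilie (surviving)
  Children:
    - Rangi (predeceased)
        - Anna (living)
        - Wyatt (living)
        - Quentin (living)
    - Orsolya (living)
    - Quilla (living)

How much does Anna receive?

Ottilie takes one-fifth of £4,500,000 = £900,000. The remaining £3,600,000 passes to the descendants.
The descendants' portion (£3,600,000) is divided at the children's generation into 3 shares of £1,200,000. Orsolya and Quilla each take £1,200,000. The remaining share for the deceased Rangi (£1,200,000) is carried to the next generation.
That pool (£1,200,000) is divided at the grandchildren's generation equally among Anna, Wyatt, and Quentin: £400,000 each.

Anna receives £400,000.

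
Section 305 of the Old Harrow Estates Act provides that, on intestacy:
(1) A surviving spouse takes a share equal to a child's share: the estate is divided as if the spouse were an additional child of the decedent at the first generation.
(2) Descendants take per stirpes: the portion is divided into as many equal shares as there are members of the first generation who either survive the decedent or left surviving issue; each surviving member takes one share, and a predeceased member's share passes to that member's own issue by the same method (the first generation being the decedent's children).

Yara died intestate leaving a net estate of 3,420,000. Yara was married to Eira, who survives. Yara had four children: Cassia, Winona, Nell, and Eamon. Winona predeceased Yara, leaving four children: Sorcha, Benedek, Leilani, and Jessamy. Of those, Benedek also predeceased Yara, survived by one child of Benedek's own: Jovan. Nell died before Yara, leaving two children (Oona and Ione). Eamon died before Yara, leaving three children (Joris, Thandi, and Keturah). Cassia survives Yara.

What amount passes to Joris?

Joris receives 228,000.

The spouse counts as an additional share at the children's level, so there are 5 primary shares of 684,000. Eira takes one such share (684,000).
The children's combined portion (2,736,000) is divided into 4 shares of 684,000: Cassia takes 684,000; Winona's 684,000 share passes to Winona's issue; Nell's 684,000 share passes to Nell's issue; Eamon's 684,000 share passes to Eamon's issue.
Winona's share (684,000) is divided into 4 shares of 171,000: Sorcha, Leilani, and Jessamy each take 171,000; Benedek's 171,000 share passes to Benedek's issue.
Benedek's share (171,000) passes entirely to Jovan.
Nell's share (684,000) is divided into 2 shares of 342,000: Oona and Ione each take 342,000.
Eamon's share (684,000) is divided into 3 shares of 228,000: Joris, Thandi, and Keturah each take 228,000.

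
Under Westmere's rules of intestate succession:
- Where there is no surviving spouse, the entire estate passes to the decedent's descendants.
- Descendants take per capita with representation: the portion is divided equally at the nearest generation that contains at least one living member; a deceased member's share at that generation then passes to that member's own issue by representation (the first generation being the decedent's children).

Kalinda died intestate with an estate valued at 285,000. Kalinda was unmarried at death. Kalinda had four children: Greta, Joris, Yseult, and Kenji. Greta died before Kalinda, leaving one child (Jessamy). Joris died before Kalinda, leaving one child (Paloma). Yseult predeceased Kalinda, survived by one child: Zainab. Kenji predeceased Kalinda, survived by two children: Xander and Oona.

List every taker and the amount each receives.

Jessamy: 57,000; Paloma: 57,000; Zainab: 57,000; Xander: 57,000; Oona: 57,000

The entire 285,000 passes to the descendants.
No child survives, so the initial division is made at the grandchildren's generation.
That amount (285,000) is divided into 5 shares of 57,000: Jessamy, Paloma, Zainab, Xander, and Oona each take 57,000.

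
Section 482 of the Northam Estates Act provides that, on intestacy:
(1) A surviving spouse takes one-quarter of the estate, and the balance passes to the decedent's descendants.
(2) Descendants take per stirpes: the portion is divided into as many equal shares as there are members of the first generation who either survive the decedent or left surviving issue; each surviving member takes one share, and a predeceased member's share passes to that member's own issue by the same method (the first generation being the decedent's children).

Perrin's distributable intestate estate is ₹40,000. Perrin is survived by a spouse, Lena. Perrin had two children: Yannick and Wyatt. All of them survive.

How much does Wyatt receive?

Lena takes one-quarter of ₹40,000 = ₹10,000. The remaining ₹30,000 passes to the descendants.
The descendants' portion (₹30,000) is divided into 2 shares of ₹15,000: Yannick and Wyatt each take ₹15,000.

Wyatt receives ₹15,000.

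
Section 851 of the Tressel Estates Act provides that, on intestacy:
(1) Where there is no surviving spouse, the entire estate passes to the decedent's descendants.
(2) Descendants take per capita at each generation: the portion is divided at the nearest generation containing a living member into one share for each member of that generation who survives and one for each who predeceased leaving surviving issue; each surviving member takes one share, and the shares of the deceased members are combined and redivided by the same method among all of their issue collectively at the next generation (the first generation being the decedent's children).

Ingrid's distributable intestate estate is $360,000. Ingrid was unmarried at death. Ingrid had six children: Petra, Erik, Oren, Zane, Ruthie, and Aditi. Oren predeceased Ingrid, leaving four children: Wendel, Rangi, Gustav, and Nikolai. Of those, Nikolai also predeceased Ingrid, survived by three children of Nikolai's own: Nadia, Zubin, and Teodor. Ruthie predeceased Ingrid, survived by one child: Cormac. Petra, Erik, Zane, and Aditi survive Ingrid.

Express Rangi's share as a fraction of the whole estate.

The entire $360,000 passes to the descendants.
That amount ($360,000) is divided at the children's generation into 6 shares of $60,000. Petra, Erik, Zane, and Aditi each take $60,000. The 2 shares of the deceased (Oren and Ruthie) are combined into a pool of $120,000.
That pool ($120,000) is divided at the grandchildren's generation into 5 shares of $24,000. Wendel, Rangi, Gustav, and Cormac each take $24,000. The remaining share for the deceased Nikolai ($24,000) is carried to the next generation.
That pool ($24,000) is divided at the great-grandchildren's generation equally among Nadia, Zubin, and Teodor: $8,000 each.

Rangi receives 1/15 of the estate.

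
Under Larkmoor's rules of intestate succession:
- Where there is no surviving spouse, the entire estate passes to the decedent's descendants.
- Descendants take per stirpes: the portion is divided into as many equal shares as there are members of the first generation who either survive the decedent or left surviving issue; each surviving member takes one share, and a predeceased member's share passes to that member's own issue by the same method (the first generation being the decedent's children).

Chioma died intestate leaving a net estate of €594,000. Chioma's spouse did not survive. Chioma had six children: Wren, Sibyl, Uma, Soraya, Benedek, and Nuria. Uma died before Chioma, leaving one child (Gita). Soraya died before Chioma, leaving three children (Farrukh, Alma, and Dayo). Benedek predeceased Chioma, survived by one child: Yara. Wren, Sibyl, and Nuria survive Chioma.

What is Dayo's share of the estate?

Dayo receives €33,000.

The entire €594,000 passes to the descendants.
That amount (€594,000) is divided into 6 shares of €99,000: Wren, Sibyl, and Nuria each take €99,000; Uma's €99,000 share passes to Uma's issue; Soraya's €99,000 share passes to Soraya's issue; Benedek's €99,000 share passes to Benedek's issue.
Uma's share (€99,000) passes entirely to Gita.
Soraya's share (€99,000) is divided into 3 shares of €33,000: Farrukh, Alma, and Dayo each take €33,000.
Benedek's share (€99,000) passes entirely to Yara.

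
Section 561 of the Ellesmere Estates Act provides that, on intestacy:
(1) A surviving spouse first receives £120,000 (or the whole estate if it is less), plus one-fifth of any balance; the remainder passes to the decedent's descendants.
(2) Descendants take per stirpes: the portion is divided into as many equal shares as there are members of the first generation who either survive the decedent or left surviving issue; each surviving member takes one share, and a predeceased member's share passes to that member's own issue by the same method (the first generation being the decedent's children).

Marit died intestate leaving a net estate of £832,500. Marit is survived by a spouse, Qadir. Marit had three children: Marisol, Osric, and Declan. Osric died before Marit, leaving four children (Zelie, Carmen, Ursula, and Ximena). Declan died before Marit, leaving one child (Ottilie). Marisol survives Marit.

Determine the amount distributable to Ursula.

Qadir first takes £120,000, leaving a balance of £712,500. Qadir then takes one-fifth of the balance (£142,500), for a total of £262,500. The remaining £570,000 passes to the descendants.
The descendants' portion (£570,000) is divided into 3 shares of £190,000: Marisol takes £190,000; Osric's £190,000 share passes to Osric's issue; Declan's £190,000 share passes to Declan's issue.
Osric's share (£190,000) is divided into 4 shares of £47,500: Zelie, Carmen, Ursula, and Ximena each take £47,500.
Declan's share (£190,000) passes entirely to Ottilie.

Ursula receives £47,500.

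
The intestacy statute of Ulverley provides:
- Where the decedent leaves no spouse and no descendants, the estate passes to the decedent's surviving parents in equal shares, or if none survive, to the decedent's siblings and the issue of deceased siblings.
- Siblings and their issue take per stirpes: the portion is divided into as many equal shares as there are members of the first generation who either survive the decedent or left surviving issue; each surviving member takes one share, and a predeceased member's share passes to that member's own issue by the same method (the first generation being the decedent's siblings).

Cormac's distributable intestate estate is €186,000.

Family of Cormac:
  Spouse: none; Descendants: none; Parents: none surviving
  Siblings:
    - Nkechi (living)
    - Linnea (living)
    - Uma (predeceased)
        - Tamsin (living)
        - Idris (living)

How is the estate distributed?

The entire €186,000 passes to the siblings and their issue.
That amount (€186,000) is divided into 3 shares of €62,000: Nkechi and Linnea each take €62,000; Uma's €62,000 share passes to Uma's issue.
Uma's share (€62,000) is divided into 2 shares of €31,000: Tamsin and Idris each take €31,000.

Nkechi: €62,000; Linnea: €62,000; Tamsin: €31,000; Idris: €31,000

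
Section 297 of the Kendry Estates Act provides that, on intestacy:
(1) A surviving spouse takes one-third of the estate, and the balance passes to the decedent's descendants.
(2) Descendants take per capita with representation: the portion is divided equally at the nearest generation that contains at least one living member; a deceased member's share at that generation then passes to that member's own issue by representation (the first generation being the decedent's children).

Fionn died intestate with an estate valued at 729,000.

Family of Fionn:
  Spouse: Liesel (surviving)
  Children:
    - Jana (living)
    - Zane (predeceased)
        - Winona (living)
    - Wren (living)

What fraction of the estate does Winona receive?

Liesel takes one-third of 729,000 = 243,000. The remaining 486,000 passes to the descendants.
The descendants' portion (486,000) is divided into 3 shares of 162,000: Jana and Wren each take 162,000; Zane's 162,000 share passes to Zane's issue.
Zane's share (162,000) passes entirely to Winona.

Winona receives 2/9 of the estate.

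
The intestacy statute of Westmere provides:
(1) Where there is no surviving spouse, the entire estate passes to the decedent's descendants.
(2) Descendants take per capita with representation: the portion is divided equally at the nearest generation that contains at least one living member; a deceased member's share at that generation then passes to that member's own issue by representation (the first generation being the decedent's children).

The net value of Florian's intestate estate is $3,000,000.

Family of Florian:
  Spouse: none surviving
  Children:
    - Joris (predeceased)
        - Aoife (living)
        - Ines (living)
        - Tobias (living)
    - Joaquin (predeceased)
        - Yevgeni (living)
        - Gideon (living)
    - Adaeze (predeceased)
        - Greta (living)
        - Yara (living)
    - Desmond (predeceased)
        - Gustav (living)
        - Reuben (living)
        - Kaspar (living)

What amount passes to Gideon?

The entire $3,000,000 passes to the descendants.
No child survives, so the initial division is made at the grandchildren's generation.
That amount ($3,000,000) is divided into 10 shares of $300,000: Aoife, Ines, Tobias, Yevgeni, Gideon, Greta, Yara, Gustav, Reuben, and Kaspar each take $300,000.

Gideon receives $300,000.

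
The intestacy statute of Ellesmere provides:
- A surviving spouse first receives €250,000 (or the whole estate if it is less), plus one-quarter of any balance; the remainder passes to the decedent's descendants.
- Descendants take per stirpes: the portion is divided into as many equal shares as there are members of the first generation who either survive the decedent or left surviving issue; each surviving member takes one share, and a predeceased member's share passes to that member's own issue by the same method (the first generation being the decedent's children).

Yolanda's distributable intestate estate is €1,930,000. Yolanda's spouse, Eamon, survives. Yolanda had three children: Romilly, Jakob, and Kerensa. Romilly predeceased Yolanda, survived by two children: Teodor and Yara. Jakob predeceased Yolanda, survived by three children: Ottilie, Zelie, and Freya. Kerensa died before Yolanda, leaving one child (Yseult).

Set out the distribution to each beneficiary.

Eamon first takes €250,000, leaving a balance of €1,680,000. Eamon then takes one-quarter of the balance (€420,000), for a total of €670,000. The remaining €1,260,000 passes to the descendants.
The descendants' portion (€1,260,000) is divided into 3 shares of €420,000: Romilly's €420,000 share passes to Romilly's issue; Jakob's €420,000 share passes to Jakob's issue; Kerensa's €420,000 share passes to Kerensa's issue.
Romilly's share (€420,000) is divided into 2 shares of €210,000: Teodor and Yara each take €210,000.
Jakob's share (€420,000) is divided into 3 shares of €140,000: Ottilie, Zelie, and Freya each take €140,000.
Kerensa's share (€420,000) passes entirely to Yseult.

Eamon: €670,000; Teodor: €210,000; Yara: €210,000; Ottilie: €140,000; Zelie: €140,000; Freya: €140,000; Yseult: €420,000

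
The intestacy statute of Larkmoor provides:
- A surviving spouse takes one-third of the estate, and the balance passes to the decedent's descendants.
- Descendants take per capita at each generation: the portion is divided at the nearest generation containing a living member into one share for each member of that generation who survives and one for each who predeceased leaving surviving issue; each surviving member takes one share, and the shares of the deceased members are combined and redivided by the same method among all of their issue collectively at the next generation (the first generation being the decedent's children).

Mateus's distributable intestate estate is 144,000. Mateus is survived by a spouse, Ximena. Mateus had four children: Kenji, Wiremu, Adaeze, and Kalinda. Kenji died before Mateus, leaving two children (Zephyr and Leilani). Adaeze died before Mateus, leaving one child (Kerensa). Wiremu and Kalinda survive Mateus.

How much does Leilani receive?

Ximena takes one-third of 144,000 = 48,000. The remaining 96,000 passes to the descendants.
The descendants' portion (96,000) is divided at the children's generation into 4 shares of 24,000. Wiremu and Kalinda each take 24,000. The 2 shares of the deceased (Kenji and Adaeze) are combined into a pool of 48,000.
That pool (48,000) is divided at the grandchildren's generation equally among Zephyr, Leilani, and Kerensa: 16,000 each.

Leilani receives 16,000.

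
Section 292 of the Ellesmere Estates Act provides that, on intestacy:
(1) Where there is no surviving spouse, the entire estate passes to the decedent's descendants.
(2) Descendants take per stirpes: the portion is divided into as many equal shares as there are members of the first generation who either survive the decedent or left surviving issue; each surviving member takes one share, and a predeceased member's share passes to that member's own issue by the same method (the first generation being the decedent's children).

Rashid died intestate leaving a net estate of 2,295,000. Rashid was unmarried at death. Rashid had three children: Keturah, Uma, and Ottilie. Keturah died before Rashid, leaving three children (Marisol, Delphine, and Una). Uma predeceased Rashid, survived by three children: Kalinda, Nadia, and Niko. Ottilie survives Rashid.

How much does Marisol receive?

Marisol receives 255,000.

The entire 2,295,000 passes to the descendants.
That amount (2,295,000) is divided into 3 shares of 765,000: Ottilie takes 765,000; Keturah's 765,000 share passes to Keturah's issue; Uma's 765,000 share passes to Uma's issue.
Keturah's share (765,000) is divided into 3 shares of 255,000: Marisol, Delphine, and Una each take 255,000.
Uma's share (765,000) is divided into 3 shares of 255,000: Kalinda, Nadia, and Niko each take 255,000.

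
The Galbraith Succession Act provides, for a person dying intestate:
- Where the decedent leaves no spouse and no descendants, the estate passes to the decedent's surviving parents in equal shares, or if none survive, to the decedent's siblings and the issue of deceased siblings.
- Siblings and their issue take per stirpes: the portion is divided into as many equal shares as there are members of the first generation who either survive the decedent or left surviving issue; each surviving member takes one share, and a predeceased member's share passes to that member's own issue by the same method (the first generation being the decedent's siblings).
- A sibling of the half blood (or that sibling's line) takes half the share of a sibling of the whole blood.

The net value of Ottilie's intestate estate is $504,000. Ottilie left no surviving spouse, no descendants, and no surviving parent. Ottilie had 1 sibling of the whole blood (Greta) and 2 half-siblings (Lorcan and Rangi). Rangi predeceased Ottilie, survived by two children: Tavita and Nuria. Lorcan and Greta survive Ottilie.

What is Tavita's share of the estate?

Tavita receives $63,000.

The entire $504,000 passes to the siblings and their issue.
Counting each half-blood sibling's line as half a unit, there are 2 units in $504,000, so one unit is $252,000. Whole-blood lines (Greta) take $252,000 each; half-blood lines (Lorcan and Rangi) take $126,000 each.
Rangi's share ($126,000) is divided into 2 shares of $63,000: Tavita and Nuria each take $63,000.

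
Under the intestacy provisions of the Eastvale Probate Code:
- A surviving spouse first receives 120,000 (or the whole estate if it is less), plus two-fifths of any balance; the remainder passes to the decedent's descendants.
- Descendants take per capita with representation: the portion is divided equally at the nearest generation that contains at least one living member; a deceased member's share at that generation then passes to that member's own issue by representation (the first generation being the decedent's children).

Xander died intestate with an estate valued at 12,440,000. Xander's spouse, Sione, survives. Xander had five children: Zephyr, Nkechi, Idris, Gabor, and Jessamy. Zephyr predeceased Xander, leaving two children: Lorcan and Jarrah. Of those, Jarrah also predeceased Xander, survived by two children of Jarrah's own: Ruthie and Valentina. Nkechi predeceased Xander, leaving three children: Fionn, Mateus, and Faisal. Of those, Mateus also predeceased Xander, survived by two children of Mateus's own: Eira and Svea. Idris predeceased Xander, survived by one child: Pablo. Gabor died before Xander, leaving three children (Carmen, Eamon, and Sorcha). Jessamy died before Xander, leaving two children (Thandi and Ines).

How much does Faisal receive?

Sione first takes 120,000, leaving a balance of 12,320,000. Sione then takes two-fifths of the balance (4,928,000), for a total of 5,048,000. The remaining 7,392,000 passes to the descendants.
No child survives, so the initial division is made at the grandchildren's generation.
The descendants' portion (7,392,000) is divided into 11 shares of 672,000: Lorcan, Fionn, Faisal, Pablo, Carmen, Eamon, Sorcha, Thandi, and Ines each take 672,000; Jarrah's 672,000 share passes to Jarrah's issue; Mateus's 672,000 share passes to Mateus's issue.
Jarrah's share (672,000) is divided into 2 shares of 336,000: Ruthie and Valentina each take 336,000.
Mateus's share (672,000) is divided into 2 shares of 336,000: Eira and Svea each take 336,000.

Faisal receives 672,000.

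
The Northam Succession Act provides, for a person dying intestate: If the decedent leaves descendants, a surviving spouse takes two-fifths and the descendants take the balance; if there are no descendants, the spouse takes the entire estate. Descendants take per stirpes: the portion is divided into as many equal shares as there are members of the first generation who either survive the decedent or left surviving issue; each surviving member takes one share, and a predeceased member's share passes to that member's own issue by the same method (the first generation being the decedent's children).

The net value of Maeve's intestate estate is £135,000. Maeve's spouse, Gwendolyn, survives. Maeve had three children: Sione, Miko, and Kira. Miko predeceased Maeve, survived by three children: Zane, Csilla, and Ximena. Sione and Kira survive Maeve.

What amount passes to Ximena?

Ximena receives £9,000.

Gwendolyn takes two-fifths of £135,000 = £54,000. The remaining £81,000 passes to the descendants.
The descendants' portion (£81,000) is divided into 3 shares of £27,000: Sione and Kira each take £27,000; Miko's £27,000 share passes to Miko's issue.
Miko's share (£27,000) is divided into 3 shares of £9,000: Zane, Csilla, and Ximena each take £9,000.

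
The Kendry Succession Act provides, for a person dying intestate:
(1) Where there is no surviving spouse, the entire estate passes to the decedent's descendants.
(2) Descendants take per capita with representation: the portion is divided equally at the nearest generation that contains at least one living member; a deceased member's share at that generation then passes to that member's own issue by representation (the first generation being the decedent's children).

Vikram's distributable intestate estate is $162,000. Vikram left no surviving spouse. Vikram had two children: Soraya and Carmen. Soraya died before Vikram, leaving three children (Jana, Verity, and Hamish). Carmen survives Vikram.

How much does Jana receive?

Jana receives $27,000.

The entire $162,000 passes to the descendants.
That amount ($162,000) is divided into 2 shares of $81,000: Carmen takes $81,000; Soraya's $81,000 share passes to Soraya's issue.
Soraya's share ($81,000) is divided into 3 shares of $27,000: Jana, Verity, and Hamish each take $27,000.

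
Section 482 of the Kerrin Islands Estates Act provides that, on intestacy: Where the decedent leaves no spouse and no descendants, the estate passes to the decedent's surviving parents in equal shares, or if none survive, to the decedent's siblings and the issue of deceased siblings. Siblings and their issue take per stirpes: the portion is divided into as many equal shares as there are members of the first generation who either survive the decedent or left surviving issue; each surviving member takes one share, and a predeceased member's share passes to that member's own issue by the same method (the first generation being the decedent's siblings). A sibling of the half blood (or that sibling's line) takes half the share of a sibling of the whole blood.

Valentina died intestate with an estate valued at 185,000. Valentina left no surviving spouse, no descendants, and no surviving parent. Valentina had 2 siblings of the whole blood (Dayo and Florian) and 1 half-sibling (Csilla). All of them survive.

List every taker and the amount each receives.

The entire 185,000 passes to the siblings and their issue.
Counting each half-blood sibling's line as half a unit, there are 5/2 units in 185,000, so one unit is 74,000. Whole-blood lines (Dayo and Florian) take 74,000 each; half-blood lines (Csilla) take 37,000 each.

Csilla: 37,000; Dayo: 74,000; Florian: 74,000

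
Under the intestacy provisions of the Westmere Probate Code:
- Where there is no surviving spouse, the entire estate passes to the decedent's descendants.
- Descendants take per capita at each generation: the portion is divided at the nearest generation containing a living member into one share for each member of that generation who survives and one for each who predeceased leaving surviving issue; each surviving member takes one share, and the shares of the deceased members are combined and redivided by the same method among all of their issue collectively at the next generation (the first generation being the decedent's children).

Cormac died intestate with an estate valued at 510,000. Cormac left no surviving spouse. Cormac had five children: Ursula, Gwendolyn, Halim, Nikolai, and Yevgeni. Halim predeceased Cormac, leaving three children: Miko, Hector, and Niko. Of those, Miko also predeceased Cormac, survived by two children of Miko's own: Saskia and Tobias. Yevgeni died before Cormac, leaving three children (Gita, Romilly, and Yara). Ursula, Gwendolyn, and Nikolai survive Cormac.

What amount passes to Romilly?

Romilly receives 34,000.

The entire 510,000 passes to the descendants.
That amount (510,000) is divided at the children's generation into 5 shares of 102,000. Ursula, Gwendolyn, and Nikolai each take 102,000. The 2 shares of the deceased (Halim and Yevgeni) are combined into a pool of 204,000.
That pool (204,000) is divided at the grandchildren's generation into 6 shares of 34,000. Hector, Niko, Gita, Romilly, and Yara each take 34,000. The remaining share for the deceased Miko (34,000) is carried to the next generation.
That pool (34,000) is divided at the great-grandchildren's generation equally among Saskia and Tobias: 17,000 each.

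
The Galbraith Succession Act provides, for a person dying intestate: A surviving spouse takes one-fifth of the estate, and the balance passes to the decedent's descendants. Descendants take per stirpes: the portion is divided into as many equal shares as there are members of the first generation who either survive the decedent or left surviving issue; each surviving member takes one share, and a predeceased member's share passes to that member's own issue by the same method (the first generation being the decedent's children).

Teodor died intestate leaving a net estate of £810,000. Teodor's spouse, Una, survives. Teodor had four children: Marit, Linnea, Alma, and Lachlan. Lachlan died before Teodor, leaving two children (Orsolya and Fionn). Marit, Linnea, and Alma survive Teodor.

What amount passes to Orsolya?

Una takes one-fifth of £810,000 = £162,000. The remaining £648,000 passes to the descendants.
The descendants' portion (£648,000) is divided into 4 shares of £162,000: Marit, Linnea, and Alma each take £162,000; Lachlan's £162,000 share passes to Lachlan's issue.
Lachlan's share (£162,000) is divided into 2 shares of £81,000: Orsolya and Fionn each take £81,000.

Orsolya receives £81,000.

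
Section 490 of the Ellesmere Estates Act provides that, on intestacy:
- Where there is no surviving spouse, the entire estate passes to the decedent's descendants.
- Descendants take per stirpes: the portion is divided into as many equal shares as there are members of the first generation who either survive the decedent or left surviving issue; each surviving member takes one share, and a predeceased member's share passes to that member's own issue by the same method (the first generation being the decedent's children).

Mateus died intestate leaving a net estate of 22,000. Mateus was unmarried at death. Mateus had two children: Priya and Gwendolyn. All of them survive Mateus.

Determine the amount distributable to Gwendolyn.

The entire 22,000 passes to the descendants.
That amount (22,000) is divided into 2 shares of 11,000: Priya and Gwendolyn each take 11,000.

Gwendolyn receives 11,000.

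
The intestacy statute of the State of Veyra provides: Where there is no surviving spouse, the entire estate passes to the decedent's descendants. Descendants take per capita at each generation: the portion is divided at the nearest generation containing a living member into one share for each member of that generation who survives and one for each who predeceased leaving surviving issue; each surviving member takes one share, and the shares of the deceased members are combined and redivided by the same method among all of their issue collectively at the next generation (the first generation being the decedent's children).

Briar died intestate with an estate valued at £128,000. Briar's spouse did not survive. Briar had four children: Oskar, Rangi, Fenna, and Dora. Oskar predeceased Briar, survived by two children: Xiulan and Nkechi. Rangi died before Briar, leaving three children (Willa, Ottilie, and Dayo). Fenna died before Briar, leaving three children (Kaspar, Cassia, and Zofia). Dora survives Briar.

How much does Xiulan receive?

The entire £128,000 passes to the descendants.
That amount (£128,000) is divided at the children's generation into 4 shares of £32,000. Dora takes £32,000. The 3 shares of the deceased (Oskar, Rangi, and Fenna) are combined into a pool of £96,000.
That pool (£96,000) is divided at the grandchildren's generation equally among Xiulan, Nkechi, Willa, Ottilie, Dayo, Kaspar, Cassia, and Zofia: £12,000 each.

Xiulan receives £12,000.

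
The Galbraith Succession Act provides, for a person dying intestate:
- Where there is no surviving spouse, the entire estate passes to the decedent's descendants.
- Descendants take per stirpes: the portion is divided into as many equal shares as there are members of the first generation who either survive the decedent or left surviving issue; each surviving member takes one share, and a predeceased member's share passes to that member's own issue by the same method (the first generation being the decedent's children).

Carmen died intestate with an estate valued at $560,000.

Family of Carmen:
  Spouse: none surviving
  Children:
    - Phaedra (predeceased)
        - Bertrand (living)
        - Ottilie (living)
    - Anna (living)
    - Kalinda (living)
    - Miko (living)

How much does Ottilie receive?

The entire $560,000 passes to the descendants.
That amount ($560,000) is divided into 4 shares of $140,000: Anna, Kalinda, and Miko each take $140,000; Phaedra's $140,000 share passes to Phaedra's issue.
Phaedra's share ($140,000) is divided into 2 shares of $70,000: Bertrand and Ottilie each take $70,000.

Ottilie receives $70,000.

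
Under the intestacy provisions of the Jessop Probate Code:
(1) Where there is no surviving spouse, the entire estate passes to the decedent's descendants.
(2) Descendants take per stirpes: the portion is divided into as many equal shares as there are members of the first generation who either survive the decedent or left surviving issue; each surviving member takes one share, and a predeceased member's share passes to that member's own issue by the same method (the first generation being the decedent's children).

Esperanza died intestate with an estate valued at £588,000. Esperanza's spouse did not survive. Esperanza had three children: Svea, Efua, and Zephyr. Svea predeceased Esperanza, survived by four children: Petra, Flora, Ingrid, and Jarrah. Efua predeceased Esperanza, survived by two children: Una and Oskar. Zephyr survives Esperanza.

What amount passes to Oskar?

The entire £588,000 passes to the descendants.
That amount (£588,000) is divided into 3 shares of £196,000: Zephyr takes £196,000; Svea's £196,000 share passes to Svea's issue; Efua's £196,000 share passes to Efua's issue.
Svea's share (£196,000) is divided into 4 shares of £49,000: Petra, Flora, Ingrid, and Jarrah each take £49,000.
Efua's share (£196,000) is divided into 2 shares of £98,000: Una and Oskar each take £98,000.

Oskar receives £98,000.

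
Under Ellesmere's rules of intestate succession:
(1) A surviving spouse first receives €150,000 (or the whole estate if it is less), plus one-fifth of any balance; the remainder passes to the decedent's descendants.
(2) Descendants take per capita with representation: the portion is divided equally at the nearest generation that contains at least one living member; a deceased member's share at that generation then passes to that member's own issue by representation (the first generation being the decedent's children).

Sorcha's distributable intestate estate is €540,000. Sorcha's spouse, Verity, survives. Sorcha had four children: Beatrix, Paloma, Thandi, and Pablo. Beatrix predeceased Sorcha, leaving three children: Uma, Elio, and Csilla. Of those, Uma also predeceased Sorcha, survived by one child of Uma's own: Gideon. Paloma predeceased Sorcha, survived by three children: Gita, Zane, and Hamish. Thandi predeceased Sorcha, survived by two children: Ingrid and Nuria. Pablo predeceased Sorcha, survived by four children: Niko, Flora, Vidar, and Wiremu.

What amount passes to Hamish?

Hamish receives €26,000.

Verity first takes €150,000, leaving a balance of €390,000. Verity then takes one-fifth of the balance (€78,000), for a total of €228,000. The remaining €312,000 passes to the descendants.
No child survives, so the initial division is made at the grandchildren's generation.
The descendants' portion (€312,000) is divided into 12 shares of €26,000: Elio, Csilla, Gita, Zane, Hamish, Ingrid, Nuria, Niko, Flora, Vidar, and Wiremu each take €26,000; Uma's €26,000 share passes to Uma's issue.
Uma's share (€26,000) passes entirely to Gideon.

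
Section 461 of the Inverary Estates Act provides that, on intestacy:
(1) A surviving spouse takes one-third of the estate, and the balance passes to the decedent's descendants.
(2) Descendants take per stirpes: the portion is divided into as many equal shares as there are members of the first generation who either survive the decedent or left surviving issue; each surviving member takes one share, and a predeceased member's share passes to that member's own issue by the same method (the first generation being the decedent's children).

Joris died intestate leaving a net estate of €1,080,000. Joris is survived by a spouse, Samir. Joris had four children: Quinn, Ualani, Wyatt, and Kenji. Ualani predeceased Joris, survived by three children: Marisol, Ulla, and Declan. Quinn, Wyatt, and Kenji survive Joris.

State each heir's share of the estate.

Samir takes one-third of €1,080,000 = €360,000. The remaining €720,000 passes to the descendants.
The descendants' portion (€720,000) is divided into 4 shares of €180,000: Quinn, Wyatt, and Kenji each take €180,000; Ualani's €180,000 share passes to Ualani's issue.
Ualani's share (€180,000) is divided into 3 shares of €60,000: Marisol, Ulla, and Declan each take €60,000.

Samir: €360,000; Quinn: €180,000; Marisol: €60,000; Ulla: €60,000; Declan: €60,000; Wyatt: €180,000; Kenji: €180,000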